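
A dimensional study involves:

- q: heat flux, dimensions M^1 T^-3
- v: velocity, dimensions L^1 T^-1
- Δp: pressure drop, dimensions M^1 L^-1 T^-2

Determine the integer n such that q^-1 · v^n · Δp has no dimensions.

Balance the L exponent: (1)·n from v, plus −(0) + (-1) = -1 from the rest, must sum to zero.
n − 1 = 0, so n = 1.

1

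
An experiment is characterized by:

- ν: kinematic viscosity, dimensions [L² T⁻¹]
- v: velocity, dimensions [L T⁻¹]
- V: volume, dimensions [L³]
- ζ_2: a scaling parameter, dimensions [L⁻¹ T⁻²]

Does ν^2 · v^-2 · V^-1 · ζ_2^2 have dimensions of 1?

Sum the exponent of each base dimension across the product:
  L: 2·[ν]_L − 2·[v]_L − [V]_L + 2·[ζ_2]_L = 2·(2) − 2·(1) − (3) + 2·(-1) = -3
  T: 2·[ν]_T − 2·[v]_T − [V]_T + 2·[ζ_2]_T = 2·(-1) − 2·(-1) − (0) + 2·(-2) = -4
Net dimensions [L⁻³ T⁻⁴] ≠ [1] — not dimensionless.

no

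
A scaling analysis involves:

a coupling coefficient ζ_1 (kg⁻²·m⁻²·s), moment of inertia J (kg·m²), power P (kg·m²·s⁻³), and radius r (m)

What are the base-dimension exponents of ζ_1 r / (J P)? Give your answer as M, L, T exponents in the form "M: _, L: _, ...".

M: -4, L: -5, T: 4

Collect each base-dimension exponent across the product:
  M: (-2) − (1) − (1) + (0) = -4
  L: (-2) − (2) − (2) + (1) = -5
  T: (1) − (0) − (-3) + (0) = 4
So the dimensions are [M⁻⁴ L⁻⁵ T⁴].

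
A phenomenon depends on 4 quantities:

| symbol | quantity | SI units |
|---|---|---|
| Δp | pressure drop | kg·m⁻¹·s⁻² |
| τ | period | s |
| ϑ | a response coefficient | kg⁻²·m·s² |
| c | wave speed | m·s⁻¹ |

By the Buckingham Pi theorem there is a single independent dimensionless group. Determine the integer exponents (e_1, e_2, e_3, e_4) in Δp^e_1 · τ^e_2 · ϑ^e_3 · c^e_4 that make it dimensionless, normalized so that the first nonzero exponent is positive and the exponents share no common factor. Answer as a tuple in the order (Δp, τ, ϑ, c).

(2, 3, 1, 1)

M: e_1·(1) + e_2·(0) + e_3·(-2) + e_4·(0) = 0
L: e_1·(-1) + e_2·(0) + e_3·(1) + e_4·(1) = 0
T: e_1·(-2) + e_2·(1) + e_3·(2) + e_4·(-1) = 0
Solving this homogeneous linear system for the smallest-integer solution (first nonzero entry positive) gives (2, 3, 1, 1).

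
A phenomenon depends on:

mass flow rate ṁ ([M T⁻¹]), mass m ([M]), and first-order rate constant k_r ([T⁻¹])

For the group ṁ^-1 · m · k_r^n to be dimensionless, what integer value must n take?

1

Balance the T exponent: (-1)·n from k_r, plus −(-1) + (0) = 1 from the rest, must sum to zero.
−n + 1 = 0, so n = 1.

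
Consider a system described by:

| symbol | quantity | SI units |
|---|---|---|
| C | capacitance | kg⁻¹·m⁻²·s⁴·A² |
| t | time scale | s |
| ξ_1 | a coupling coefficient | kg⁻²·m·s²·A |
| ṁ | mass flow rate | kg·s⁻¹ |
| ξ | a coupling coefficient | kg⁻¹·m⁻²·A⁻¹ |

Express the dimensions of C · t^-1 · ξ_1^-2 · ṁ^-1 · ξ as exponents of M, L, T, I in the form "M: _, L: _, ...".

M: 1, L: -6, T: 0, I: -1

Collect each base-dimension exponent across the product:
  M: (-1) − (0) − 2·(-2) − (1) + (-1) = 1
  L: (-2) − (0) − 2·(1) − (0) + (-2) = -6
  T: (4) − (1) − 2·(2) − (-1) + (0) = 0
  I: (2) − (0) − 2·(1) − (0) + (-1) = -1
So the dimensions are [M L⁻⁶ I⁻¹].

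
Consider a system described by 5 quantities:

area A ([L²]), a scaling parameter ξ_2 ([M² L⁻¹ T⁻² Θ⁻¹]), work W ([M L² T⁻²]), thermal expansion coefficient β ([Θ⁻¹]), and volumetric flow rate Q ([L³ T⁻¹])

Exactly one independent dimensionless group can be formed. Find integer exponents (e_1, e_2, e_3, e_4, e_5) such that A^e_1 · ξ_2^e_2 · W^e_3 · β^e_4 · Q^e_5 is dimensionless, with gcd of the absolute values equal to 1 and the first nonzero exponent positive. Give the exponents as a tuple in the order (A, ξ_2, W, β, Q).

(1, -2, 4, 2, -4)

M: e_1·(0) + e_2·(2) + e_3·(1) + e_4·(0) + e_5·(0) = 0
L: e_1·(2) + e_2·(-1) + e_3·(2) + e_4·(0) + e_5·(3) = 0
T: e_1·(0) + e_2·(-2) + e_3·(-2) + e_4·(0) + e_5·(-1) = 0
Θ: e_1·(0) + e_2·(-1) + e_3·(0) + e_4·(-1) + e_5·(0) = 0
Solving this homogeneous linear system for the smallest-integer solution (first nonzero entry positive) gives (1, -2, 4, 2, -4).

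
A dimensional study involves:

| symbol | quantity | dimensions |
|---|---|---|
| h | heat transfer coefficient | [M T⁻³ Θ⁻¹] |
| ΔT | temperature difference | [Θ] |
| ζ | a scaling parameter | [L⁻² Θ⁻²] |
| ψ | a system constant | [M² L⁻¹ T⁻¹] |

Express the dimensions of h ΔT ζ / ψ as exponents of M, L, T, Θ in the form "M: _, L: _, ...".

M: -1, L: -1, T: -2, Θ: -2

Collect each base-dimension exponent across the product:
  M: (1) + (0) + (0) − (2) = -1
  L: (0) + (0) + (-2) − (-1) = -1
  T: (-3) + (0) + (0) − (-1) = -2
  Θ: (-1) + (1) + (-2) − (0) = -2
So the dimensions are [M⁻¹ L⁻¹ T⁻² Θ⁻²].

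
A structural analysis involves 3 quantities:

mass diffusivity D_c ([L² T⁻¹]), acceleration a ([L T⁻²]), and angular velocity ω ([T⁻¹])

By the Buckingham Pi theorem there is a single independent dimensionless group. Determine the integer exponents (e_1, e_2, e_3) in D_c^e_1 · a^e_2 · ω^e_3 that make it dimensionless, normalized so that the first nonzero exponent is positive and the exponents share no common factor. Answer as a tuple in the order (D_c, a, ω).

(1, -2, 3)

L: e_1·(2) + e_2·(1) + e_3·(0) = 0
T: e_1·(-1) + e_2·(-2) + e_3·(-1) = 0
Solving this homogeneous linear system for the smallest-integer solution (first nonzero entry positive) gives (1, -2, 3).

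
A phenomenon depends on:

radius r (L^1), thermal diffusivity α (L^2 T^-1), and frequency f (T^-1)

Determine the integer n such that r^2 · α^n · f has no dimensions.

-1

Balance the L exponent: (2)·n from α, plus 2·(1) + (0) = 2 from the rest, must sum to zero.
2n + 2 = 0, so n = -1.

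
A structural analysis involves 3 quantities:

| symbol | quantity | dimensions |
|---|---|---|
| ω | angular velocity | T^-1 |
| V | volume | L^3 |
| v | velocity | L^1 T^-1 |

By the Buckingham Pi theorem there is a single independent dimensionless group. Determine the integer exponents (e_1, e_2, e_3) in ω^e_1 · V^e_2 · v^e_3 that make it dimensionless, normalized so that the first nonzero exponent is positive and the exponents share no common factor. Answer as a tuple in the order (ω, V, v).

(3, 1, -3)

L: e_1·(0) + e_2·(3) + e_3·(1) = 0
T: e_1·(-1) + e_2·(0) + e_3·(-1) = 0
Solving this homogeneous linear system for the smallest-integer solution (first nonzero entry positive) gives (3, 1, -3).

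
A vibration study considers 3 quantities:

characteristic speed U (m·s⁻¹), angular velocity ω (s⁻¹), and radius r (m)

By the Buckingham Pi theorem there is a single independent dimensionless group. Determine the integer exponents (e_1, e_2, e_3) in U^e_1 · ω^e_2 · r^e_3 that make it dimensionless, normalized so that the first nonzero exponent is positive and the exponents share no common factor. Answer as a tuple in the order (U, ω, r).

L: e_1·(1) + e_2·(0) + e_3·(1) = 0
T: e_1·(-1) + e_2·(-1) + e_3·(0) = 0
Solving this homogeneous linear system for the smallest-integer solution (first nonzero entry positive) gives (1, -1, -1).

(1, -1, -1)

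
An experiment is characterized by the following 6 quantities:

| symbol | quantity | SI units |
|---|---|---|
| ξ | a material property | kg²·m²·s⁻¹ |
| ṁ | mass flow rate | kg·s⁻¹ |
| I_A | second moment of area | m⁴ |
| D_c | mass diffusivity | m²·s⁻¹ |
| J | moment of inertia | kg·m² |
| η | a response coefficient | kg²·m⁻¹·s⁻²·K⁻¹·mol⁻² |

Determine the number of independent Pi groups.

2

There are 6 variables and 5 base dimensions (M, L, T, Θ, N).
The dimension matrix has rank 4 (less than 5: the dimension vectors are linearly dependent).
Independent dimensionless groups: 6 − 4 = 2.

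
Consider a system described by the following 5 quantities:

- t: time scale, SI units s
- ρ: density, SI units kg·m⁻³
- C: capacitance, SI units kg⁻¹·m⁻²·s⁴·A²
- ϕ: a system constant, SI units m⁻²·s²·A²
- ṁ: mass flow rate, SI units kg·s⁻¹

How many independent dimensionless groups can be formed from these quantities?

There are 5 variables and 4 base dimensions (M, L, T, I).
The dimension matrix has rank 4.
Independent dimensionless groups: 5 − 4 = 1.

1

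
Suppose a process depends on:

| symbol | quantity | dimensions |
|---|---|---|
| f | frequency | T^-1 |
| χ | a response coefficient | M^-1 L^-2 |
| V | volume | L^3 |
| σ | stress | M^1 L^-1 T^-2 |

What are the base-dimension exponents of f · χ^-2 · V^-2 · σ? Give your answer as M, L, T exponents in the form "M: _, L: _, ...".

Collect each base-dimension exponent across the product:
  M: (0) − 2·(-1) − 2·(0) + (1) = 3
  L: (0) − 2·(-2) − 2·(3) + (-1) = -3
  T: (-1) − 2·(0) − 2·(0) + (-2) = -3
So the dimensions are [M³ L⁻³ T⁻³].

M: 3, L: -3, T: -3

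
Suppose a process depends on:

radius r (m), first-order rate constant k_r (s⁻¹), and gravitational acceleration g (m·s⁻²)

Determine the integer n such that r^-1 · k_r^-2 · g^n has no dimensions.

Balance the L exponent: (1)·n from g, plus −(1) − 2·(0) = -1 from the rest, must sum to zero.
n − 1 = 0, so n = 1.

1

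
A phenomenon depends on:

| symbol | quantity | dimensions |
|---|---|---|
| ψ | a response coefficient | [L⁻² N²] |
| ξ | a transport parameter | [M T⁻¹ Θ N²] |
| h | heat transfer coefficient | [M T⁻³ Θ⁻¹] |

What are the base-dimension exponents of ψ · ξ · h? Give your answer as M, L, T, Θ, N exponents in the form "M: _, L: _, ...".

Collect each base-dimension exponent across the product:
  M: (0) + (1) + (1) = 2
  L: (-2) + (0) + (0) = -2
  T: (0) + (-1) + (-3) = -4
  Θ: (0) + (1) + (-1) = 0
  N: (2) + (2) + (0) = 4
So the dimensions are [M² L⁻² T⁻⁴ N⁴].

M: 2, L: -2, T: -4, Θ: 0, N: 4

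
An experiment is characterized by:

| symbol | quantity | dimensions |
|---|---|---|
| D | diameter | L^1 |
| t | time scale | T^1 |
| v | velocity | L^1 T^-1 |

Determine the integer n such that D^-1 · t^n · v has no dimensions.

1

Balance the T exponent: (1)·n from t, plus −(0) + (-1) = -1 from the rest, must sum to zero.
n − 1 = 0, so n = 1.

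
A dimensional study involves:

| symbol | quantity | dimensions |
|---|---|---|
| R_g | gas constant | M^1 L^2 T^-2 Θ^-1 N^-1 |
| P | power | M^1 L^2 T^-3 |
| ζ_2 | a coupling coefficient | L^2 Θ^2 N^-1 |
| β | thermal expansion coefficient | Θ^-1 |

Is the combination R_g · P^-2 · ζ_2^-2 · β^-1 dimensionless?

Sum the exponent of each base dimension across the product:
  M: [R_g]_M − 2·[P]_M − 2·[ζ_2]_M − [β]_M = (1) − 2·(1) − 2·(0) − (0) = -1
  L: [R_g]_L − 2·[P]_L − 2·[ζ_2]_L − [β]_L = (2) − 2·(2) − 2·(2) − (0) = -6
  T: [R_g]_T − 2·[P]_T − 2·[ζ_2]_T − [β]_T = (-2) − 2·(-3) − 2·(0) − (0) = 4
  Θ: [R_g]_Θ − 2·[P]_Θ − 2·[ζ_2]_Θ − [β]_Θ = (-1) − 2·(0) − 2·(2) − (-1) = -4
  N: [R_g]_N − 2·[P]_N − 2·[ζ_2]_N − [β]_N = (-1) − 2·(0) − 2·(-1) − (0) = 1
Net dimensions [M⁻¹ L⁻⁶ T⁴ Θ⁻⁴ N] ≠ [1] — not dimensionless.

no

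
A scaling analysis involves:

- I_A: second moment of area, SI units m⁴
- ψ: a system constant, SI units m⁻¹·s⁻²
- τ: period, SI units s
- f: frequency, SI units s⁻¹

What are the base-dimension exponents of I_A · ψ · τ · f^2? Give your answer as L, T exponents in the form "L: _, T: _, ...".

Collect each base-dimension exponent across the product:
  L: (4) + (-1) + (0) + 2·(0) = 3
  T: (0) + (-2) + (1) + 2·(-1) = -3
So the dimensions are [L³ T⁻³].

L: 3, T: -3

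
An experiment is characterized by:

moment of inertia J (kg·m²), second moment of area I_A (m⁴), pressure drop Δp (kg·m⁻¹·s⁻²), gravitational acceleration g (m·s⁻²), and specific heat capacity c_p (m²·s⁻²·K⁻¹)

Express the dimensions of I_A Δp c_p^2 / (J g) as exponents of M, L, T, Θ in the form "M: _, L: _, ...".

Collect each base-dimension exponent across the product:
  M: −(1) + (0) + (1) − (0) + 2·(0) = 0
  L: −(2) + (4) + (-1) − (1) + 2·(2) = 4
  T: −(0) + (0) + (-2) − (-2) + 2·(-2) = -4
  Θ: −(0) + (0) + (0) − (0) + 2·(-1) = -2
So the dimensions are [L⁴ T⁻⁴ Θ⁻²].

M: 0, L: 4, T: -4, Θ: -2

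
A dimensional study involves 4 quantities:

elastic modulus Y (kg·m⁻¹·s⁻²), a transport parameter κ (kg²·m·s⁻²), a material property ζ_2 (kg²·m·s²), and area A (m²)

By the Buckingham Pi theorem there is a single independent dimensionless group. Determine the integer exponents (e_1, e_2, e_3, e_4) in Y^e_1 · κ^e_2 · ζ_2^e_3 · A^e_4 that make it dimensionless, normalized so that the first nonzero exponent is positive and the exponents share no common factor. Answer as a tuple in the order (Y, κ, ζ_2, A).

(4, -3, 1, 3)

M: e_1·(1) + e_2·(2) + e_3·(2) + e_4·(0) = 0
L: e_1·(-1) + e_2·(1) + e_3·(1) + e_4·(2) = 0
T: e_1·(-2) + e_2·(-2) + e_3·(2) + e_4·(0) = 0
Solving this homogeneous linear system for the smallest-integer solution (first nonzero entry positive) gives (4, -3, 1, 3).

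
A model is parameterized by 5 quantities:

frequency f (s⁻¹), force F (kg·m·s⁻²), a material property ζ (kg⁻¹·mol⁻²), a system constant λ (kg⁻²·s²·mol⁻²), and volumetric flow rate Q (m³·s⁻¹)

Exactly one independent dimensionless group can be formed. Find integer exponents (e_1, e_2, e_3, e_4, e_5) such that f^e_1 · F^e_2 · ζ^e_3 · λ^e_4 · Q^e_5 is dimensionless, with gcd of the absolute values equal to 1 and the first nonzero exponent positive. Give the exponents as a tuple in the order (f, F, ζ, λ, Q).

(1, 3, -3, 3, -1)

M: e_1·(0) + e_2·(1) + e_3·(-1) + e_4·(-2) + e_5·(0) = 0
L: e_1·(0) + e_2·(1) + e_3·(0) + e_4·(0) + e_5·(3) = 0
T: e_1·(-1) + e_2·(-2) + e_3·(0) + e_4·(2) + e_5·(-1) = 0
N: e_1·(0) + e_2·(0) + e_3·(-2) + e_4·(-2) + e_5·(0) = 0
Solving this homogeneous linear system for the smallest-integer solution (first nonzero entry positive) gives (1, 3, -3, 3, -1).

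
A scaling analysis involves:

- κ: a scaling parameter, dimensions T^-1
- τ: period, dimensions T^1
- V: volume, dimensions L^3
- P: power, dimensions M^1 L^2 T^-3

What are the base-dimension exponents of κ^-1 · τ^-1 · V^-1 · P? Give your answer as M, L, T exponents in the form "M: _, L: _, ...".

M: 1, L: -1, T: -3

Collect each base-dimension exponent across the product:
  M: −(0) − (0) − (0) + (1) = 1
  L: −(0) − (0) − (3) + (2) = -1
  T: −(-1) − (1) − (0) + (-3) = -3
So the dimensions are [M L⁻¹ T⁻³].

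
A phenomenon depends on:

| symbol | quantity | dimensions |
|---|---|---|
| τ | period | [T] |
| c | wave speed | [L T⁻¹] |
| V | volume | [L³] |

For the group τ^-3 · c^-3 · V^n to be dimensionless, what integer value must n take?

Balance the L exponent: (3)·n from V, plus −3·(0) − 3·(1) = -3 from the rest, must sum to zero.
3n − 3 = 0, so n = 1.

1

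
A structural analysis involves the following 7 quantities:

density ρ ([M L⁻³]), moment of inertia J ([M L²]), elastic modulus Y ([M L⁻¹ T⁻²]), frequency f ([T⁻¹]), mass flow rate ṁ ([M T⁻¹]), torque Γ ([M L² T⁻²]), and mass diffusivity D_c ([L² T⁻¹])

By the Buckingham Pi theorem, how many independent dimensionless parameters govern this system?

4

There are 7 variables and 3 base dimensions (M, L, T).
The dimension matrix has rank 3.
Independent dimensionless groups: 7 − 3 = 4.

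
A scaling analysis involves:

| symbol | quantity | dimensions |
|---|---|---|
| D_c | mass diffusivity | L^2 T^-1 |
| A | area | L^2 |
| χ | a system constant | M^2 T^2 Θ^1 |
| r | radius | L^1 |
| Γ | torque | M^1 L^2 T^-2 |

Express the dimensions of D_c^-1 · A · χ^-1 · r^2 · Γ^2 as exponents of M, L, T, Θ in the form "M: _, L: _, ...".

M: 0, L: 6, T: -5, Θ: -1

Collect each base-dimension exponent across the product:
  M: −(0) + (0) − (2) + 2·(0) + 2·(1) = 0
  L: −(2) + (2) − (0) + 2·(1) + 2·(2) = 6
  T: −(-1) + (0) − (2) + 2·(0) + 2·(-2) = -5
  Θ: −(0) + (0) − (1) + 2·(0) + 2·(0) = -1
So the dimensions are [L⁶ T⁻⁵ Θ⁻¹].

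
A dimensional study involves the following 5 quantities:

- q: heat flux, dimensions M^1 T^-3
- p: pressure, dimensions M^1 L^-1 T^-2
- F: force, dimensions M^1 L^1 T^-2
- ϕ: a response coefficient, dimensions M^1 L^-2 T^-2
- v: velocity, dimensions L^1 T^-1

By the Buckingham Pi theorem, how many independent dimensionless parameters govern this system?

2

There are 5 variables and 3 base dimensions (M, L, T).
The dimension matrix has rank 3.
Independent dimensionless groups: 5 − 3 = 2.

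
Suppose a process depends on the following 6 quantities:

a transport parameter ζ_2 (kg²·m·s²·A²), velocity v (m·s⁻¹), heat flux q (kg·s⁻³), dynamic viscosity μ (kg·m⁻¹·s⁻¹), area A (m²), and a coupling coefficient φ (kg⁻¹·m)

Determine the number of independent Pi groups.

2

There are 6 variables and 4 base dimensions (M, L, T, I).
The dimension matrix has rank 4.
Independent dimensionless groups: 6 − 4 = 2.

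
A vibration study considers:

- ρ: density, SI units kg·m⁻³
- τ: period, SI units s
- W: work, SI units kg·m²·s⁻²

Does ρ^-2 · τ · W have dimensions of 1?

no

Sum the exponent of each base dimension across the product:
  M: −2·[ρ]_M + [τ]_M + [W]_M = −2·(1) + (0) + (1) = -1
  L: −2·[ρ]_L + [τ]_L + [W]_L = −2·(-3) + (0) + (2) = 8
  T: −2·[ρ]_T + [τ]_T + [W]_T = −2·(0) + (1) + (-2) = -1
Net dimensions [M⁻¹ L⁸ T⁻¹] ≠ [1] — not dimensionless.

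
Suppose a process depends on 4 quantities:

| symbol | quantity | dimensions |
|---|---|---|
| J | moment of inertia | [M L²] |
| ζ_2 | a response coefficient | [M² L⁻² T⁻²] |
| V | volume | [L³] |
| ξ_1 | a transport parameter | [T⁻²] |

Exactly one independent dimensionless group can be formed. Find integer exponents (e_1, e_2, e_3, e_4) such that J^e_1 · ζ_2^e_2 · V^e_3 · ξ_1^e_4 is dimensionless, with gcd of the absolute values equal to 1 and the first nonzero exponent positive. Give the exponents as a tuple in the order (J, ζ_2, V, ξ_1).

M: e_1·(1) + e_2·(2) + e_3·(0) + e_4·(0) = 0
L: e_1·(2) + e_2·(-2) + e_3·(3) + e_4·(0) = 0
T: e_1·(0) + e_2·(-2) + e_3·(0) + e_4·(-2) = 0
Solving this homogeneous linear system for the smallest-integer solution (first nonzero entry positive) gives (2, -1, -2, 1).

(2, -1, -2, 1)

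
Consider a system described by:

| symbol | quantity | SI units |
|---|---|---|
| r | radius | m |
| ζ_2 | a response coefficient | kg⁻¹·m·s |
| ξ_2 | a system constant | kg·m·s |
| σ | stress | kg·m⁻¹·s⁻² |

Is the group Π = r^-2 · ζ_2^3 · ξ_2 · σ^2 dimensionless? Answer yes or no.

Sum the exponent of each base dimension across the product:
  M: −2·[r]_M + 3·[ζ_2]_M + [ξ_2]_M + 2·[σ]_M = −2·(0) + 3·(-1) + (1) + 2·(1) = 0
  L: −2·[r]_L + 3·[ζ_2]_L + [ξ_2]_L + 2·[σ]_L = −2·(1) + 3·(1) + (1) + 2·(-1) = 0
  T: −2·[r]_T + 3·[ζ_2]_T + [ξ_2]_T + 2·[σ]_T = −2·(0) + 3·(1) + (1) + 2·(-2) = 0
All base exponents vanish — dimensionless.

yes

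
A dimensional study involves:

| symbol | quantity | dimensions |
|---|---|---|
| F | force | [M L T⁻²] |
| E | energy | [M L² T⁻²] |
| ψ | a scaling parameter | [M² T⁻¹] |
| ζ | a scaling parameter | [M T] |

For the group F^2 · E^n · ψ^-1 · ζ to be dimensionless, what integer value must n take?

Balance the M exponent: (1)·n from E, plus 2·(1) − (2) + (1) = 1 from the rest, must sum to zero.
n + 1 = 0, so n = -1.

-1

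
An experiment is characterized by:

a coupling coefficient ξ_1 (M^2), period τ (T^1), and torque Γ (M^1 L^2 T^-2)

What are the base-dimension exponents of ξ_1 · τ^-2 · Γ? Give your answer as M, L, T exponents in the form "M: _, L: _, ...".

M: 3, L: 2, T: -4

Collect each base-dimension exponent across the product:
  M: (2) − 2·(0) + (1) = 3
  L: (0) − 2·(0) + (2) = 2
  T: (0) − 2·(1) + (-2) = -4
So the dimensions are [M³ L² T⁻⁴].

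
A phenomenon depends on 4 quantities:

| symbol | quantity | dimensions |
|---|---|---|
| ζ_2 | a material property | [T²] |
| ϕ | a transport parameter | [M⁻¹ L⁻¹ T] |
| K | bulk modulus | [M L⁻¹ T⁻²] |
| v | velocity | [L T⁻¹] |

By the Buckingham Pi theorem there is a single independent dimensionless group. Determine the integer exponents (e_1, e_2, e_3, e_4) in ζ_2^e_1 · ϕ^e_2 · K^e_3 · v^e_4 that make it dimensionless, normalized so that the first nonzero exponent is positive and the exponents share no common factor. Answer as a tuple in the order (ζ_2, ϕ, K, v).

(3, 2, 2, 4)

M: e_1·(0) + e_2·(-1) + e_3·(1) + e_4·(0) = 0
L: e_1·(0) + e_2·(-1) + e_3·(-1) + e_4·(1) = 0
T: e_1·(2) + e_2·(1) + e_3·(-2) + e_4·(-1) = 0
Solving this homogeneous linear system for the smallest-integer solution (first nonzero entry positive) gives (3, 2, 2, 4).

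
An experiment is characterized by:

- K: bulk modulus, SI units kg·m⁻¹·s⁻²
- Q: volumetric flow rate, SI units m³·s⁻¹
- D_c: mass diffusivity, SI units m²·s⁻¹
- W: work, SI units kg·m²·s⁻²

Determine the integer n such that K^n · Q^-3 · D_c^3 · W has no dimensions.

-1

Balance the M exponent: (1)·n from K, plus −3·(0) + 3·(0) + (1) = 1 from the rest, must sum to zero.
n + 1 = 0, so n = -1.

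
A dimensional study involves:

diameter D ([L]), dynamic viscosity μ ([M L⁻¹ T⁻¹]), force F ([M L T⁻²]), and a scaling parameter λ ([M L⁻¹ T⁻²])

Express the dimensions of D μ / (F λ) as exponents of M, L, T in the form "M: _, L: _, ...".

M: -1, L: 0, T: 3

Collect each base-dimension exponent across the product:
  M: (0) + (1) − (1) − (1) = -1
  L: (1) + (-1) − (1) − (-1) = 0
  T: (0) + (-1) − (-2) − (-2) = 3
So the dimensions are [M⁻¹ T³].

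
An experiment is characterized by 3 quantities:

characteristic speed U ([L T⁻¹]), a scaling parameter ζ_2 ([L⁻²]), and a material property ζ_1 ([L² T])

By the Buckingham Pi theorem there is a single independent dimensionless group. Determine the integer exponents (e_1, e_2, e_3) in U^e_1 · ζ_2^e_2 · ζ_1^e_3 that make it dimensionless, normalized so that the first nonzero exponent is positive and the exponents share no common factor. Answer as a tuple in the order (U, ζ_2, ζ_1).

(2, 3, 2)

L: e_1·(1) + e_2·(-2) + e_3·(2) = 0
T: e_1·(-1) + e_2·(0) + e_3·(1) = 0
Solving this homogeneous linear system for the smallest-integer solution (first nonzero entry positive) gives (2, 3, 2).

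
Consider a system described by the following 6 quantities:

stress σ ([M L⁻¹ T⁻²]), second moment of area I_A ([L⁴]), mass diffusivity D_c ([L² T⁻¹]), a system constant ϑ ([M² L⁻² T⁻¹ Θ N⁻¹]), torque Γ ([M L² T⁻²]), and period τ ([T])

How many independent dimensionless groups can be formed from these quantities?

There are 6 variables and 5 base dimensions (M, L, T, Θ, N).
The dimension matrix has rank 4 (less than 5: the dimension vectors are linearly dependent).
Independent dimensionless groups: 6 − 4 = 2.

2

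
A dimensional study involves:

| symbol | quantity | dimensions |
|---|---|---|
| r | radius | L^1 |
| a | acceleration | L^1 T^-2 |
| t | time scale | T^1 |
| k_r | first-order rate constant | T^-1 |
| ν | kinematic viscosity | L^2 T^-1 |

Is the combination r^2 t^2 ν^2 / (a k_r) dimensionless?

Sum the exponent of each base dimension across the product:
  L: 2·[r]_L − [a]_L + 2·[t]_L − [k_r]_L + 2·[ν]_L = 2·(1) − (1) + 2·(0) − (0) + 2·(2) = 5
  T: 2·[r]_T − [a]_T + 2·[t]_T − [k_r]_T + 2·[ν]_T = 2·(0) − (-2) + 2·(1) − (-1) + 2·(-1) = 3
Net dimensions [L⁵ T³] ≠ [1] — not dimensionless.

no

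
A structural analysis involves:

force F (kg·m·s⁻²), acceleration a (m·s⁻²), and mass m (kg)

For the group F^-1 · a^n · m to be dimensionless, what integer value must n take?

Balance the L exponent: (1)·n from a, plus −(1) + (0) = -1 from the rest, must sum to zero.
n − 1 = 0, so n = 1.

1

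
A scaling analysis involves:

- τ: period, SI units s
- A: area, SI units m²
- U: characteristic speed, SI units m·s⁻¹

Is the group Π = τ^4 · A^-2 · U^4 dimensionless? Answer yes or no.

Sum the exponent of each base dimension across the product:
  M: 4·[τ]_M − 2·[A]_M + 4·[U]_M = 4·(0) − 2·(0) + 4·(0) = 0
  L: 4·[τ]_L − 2·[A]_L + 4·[U]_L = 4·(0) − 2·(2) + 4·(1) = 0
  T: 4·[τ]_T − 2·[A]_T + 4·[U]_T = 4·(1) − 2·(0) + 4·(-1) = 0
  Θ: 4·[τ]_Θ − 2·[A]_Θ + 4·[U]_Θ = 4·(0) − 2·(0) + 4·(0) = 0
All base exponents vanish — dimensionless.

yes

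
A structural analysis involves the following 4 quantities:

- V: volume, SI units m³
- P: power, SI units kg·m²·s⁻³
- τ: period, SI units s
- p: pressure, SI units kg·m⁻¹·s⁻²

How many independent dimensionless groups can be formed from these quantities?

There are 4 variables and 3 base dimensions (M, L, T).
The dimension matrix has rank 3.
Independent dimensionless groups: 4 − 3 = 1.

1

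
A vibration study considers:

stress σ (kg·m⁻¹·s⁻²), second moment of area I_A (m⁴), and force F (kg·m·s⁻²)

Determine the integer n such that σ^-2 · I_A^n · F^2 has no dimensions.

-1

Balance the L exponent: (4)·n from I_A, plus −2·(-1) + 2·(1) = 4 from the rest, must sum to zero.
4n + 4 = 0, so n = -1.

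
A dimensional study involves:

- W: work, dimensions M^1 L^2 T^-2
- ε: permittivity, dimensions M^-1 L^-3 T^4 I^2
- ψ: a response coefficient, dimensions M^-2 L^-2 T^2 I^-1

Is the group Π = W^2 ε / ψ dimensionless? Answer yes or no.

no

Sum the exponent of each base dimension across the product:
  M: 2·[W]_M + [ε]_M − [ψ]_M = 2·(1) + (-1) − (-2) = 3
  L: 2·[W]_L + [ε]_L − [ψ]_L = 2·(2) + (-3) − (-2) = 3
  T: 2·[W]_T + [ε]_T − [ψ]_T = 2·(-2) + (4) − (2) = -2
  I: 2·[W]_I + [ε]_I − [ψ]_I = 2·(0) + (2) − (-1) = 3
Net dimensions [M³ L³ T⁻² I³] ≠ [1] — not dimensionless.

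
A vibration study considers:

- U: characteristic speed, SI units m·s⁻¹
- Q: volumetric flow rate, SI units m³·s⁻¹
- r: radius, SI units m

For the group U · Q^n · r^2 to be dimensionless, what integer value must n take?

-1

Balance the L exponent: (3)·n from Q, plus (1) + 2·(1) = 3 from the rest, must sum to zero.
3n + 3 = 0, so n = -1.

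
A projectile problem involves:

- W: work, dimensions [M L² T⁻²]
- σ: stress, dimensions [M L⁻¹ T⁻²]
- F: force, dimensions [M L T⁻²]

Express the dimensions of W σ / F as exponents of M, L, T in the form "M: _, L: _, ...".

Collect each base-dimension exponent across the product:
  M: (1) + (1) − (1) = 1
  L: (2) + (-1) − (1) = 0
  T: (-2) + (-2) − (-2) = -2
So the dimensions are [M T⁻²].

M: 1, L: 0, T: -2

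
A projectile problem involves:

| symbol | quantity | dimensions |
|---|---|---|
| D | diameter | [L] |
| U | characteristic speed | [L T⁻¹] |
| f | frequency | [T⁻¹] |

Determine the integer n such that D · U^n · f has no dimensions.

-1

Balance the L exponent: (1)·n from U, plus (1) + (0) = 1 from the rest, must sum to zero.
n + 1 = 0, so n = -1.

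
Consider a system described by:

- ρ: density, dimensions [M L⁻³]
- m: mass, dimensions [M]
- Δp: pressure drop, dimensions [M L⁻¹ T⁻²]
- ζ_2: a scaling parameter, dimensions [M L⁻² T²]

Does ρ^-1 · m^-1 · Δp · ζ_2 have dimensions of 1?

Sum the exponent of each base dimension across the product:
  M: −[ρ]_M − [m]_M + [Δp]_M + [ζ_2]_M = −(1) − (1) + (1) + (1) = 0
  L: −[ρ]_L − [m]_L + [Δp]_L + [ζ_2]_L = −(-3) − (0) + (-1) + (-2) = 0
  T: −[ρ]_T − [m]_T + [Δp]_T + [ζ_2]_T = −(0) − (0) + (-2) + (2) = 0
All base exponents vanish — dimensionless.

yes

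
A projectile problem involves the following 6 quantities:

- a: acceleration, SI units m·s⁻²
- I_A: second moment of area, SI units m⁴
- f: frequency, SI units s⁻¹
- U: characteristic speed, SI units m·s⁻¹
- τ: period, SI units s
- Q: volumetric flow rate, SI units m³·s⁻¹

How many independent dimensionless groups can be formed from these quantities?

There are 6 variables and 2 base dimensions (L, T).
The dimension matrix has rank 2.
Independent dimensionless groups: 6 − 2 = 4.

4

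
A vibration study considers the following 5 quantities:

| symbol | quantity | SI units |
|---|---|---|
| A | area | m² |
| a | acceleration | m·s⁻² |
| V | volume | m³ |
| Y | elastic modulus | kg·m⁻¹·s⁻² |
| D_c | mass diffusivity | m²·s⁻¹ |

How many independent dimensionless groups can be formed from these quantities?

2

There are 5 variables and 3 base dimensions (M, L, T).
The dimension matrix has rank 3.
Independent dimensionless groups: 5 − 3 = 2.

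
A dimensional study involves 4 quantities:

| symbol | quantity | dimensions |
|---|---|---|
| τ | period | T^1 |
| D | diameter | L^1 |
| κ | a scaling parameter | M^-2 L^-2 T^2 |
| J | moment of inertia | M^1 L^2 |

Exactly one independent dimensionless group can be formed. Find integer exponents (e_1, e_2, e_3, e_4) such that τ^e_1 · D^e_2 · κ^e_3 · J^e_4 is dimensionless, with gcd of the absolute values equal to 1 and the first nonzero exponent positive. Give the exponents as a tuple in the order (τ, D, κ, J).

(2, 2, -1, -2)

M: e_1·(0) + e_2·(0) + e_3·(-2) + e_4·(1) = 0
L: e_1·(0) + e_2·(1) + e_3·(-2) + e_4·(2) = 0
T: e_1·(1) + e_2·(0) + e_3·(2) + e_4·(0) = 0
Solving this homogeneous linear system for the smallest-integer solution (first nonzero entry positive) gives (2, 2, -1, -2).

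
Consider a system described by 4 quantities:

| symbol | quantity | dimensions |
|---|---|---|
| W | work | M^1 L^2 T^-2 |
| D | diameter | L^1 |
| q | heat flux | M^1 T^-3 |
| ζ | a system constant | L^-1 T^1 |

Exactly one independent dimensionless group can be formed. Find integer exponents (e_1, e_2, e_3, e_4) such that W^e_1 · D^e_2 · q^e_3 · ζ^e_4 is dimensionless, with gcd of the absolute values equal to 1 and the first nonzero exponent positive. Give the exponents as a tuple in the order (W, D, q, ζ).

M: e_1·(1) + e_2·(0) + e_3·(1) + e_4·(0) = 0
L: e_1·(2) + e_2·(1) + e_3·(0) + e_4·(-1) = 0
T: e_1·(-2) + e_2·(0) + e_3·(-3) + e_4·(1) = 0
Solving this homogeneous linear system for the smallest-integer solution (first nonzero entry positive) gives (1, -3, -1, -1).

(1, -3, -1, -1)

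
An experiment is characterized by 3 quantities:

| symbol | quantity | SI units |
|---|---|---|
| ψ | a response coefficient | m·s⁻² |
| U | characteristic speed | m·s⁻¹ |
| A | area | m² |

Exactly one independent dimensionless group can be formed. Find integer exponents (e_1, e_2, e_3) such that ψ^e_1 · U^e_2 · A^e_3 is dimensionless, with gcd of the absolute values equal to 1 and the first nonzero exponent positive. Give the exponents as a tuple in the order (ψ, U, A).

(2, -4, 1)

L: e_1·(1) + e_2·(1) + e_3·(2) = 0
T: e_1·(-2) + e_2·(-1) + e_3·(0) = 0
Solving this homogeneous linear system for the smallest-integer solution (first nonzero entry positive) gives (2, -4, 1).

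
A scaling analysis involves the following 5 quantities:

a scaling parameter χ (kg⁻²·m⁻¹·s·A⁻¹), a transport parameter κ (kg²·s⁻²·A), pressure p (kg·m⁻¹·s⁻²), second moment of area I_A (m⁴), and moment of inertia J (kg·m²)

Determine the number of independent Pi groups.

There are 5 variables and 4 base dimensions (M, L, T, I).
The dimension matrix has rank 4.
Independent dimensionless groups: 5 − 4 = 1.

1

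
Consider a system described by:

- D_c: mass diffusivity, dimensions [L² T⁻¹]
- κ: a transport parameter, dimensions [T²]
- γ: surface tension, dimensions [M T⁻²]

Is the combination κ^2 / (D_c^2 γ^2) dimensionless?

Sum the exponent of each base dimension across the product:
  M: −2·[D_c]_M + 2·[κ]_M − 2·[γ]_M = −2·(0) + 2·(0) − 2·(1) = -2
  L: −2·[D_c]_L + 2·[κ]_L − 2·[γ]_L = −2·(2) + 2·(0) − 2·(0) = -4
  T: −2·[D_c]_T + 2·[κ]_T − 2·[γ]_T = −2·(-1) + 2·(2) − 2·(-2) = 10
Net dimensions [M⁻² L⁻⁴ T¹⁰] ≠ [1] — not dimensionless.

no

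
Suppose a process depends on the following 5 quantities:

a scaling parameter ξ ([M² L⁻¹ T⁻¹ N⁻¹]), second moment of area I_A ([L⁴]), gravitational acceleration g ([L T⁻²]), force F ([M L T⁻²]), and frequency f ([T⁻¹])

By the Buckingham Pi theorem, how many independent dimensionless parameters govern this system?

1

There are 5 variables and 4 base dimensions (M, L, T, N).
The dimension matrix has rank 4.
Independent dimensionless groups: 5 − 4 = 1.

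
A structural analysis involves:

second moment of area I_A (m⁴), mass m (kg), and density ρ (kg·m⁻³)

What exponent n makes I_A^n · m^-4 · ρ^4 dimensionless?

3

Balance the L exponent: (4)·n from I_A, plus −4·(0) + 4·(-3) = -12 from the rest, must sum to zero.
4n − 12 = 0, so n = 3.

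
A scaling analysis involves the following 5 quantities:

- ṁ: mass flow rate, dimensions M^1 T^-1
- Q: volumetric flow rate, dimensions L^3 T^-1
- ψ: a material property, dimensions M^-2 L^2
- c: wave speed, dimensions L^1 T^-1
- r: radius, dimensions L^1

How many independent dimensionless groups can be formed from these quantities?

2

There are 5 variables and 3 base dimensions (M, L, T).
The dimension matrix has rank 3.
Independent dimensionless groups: 5 − 3 = 2.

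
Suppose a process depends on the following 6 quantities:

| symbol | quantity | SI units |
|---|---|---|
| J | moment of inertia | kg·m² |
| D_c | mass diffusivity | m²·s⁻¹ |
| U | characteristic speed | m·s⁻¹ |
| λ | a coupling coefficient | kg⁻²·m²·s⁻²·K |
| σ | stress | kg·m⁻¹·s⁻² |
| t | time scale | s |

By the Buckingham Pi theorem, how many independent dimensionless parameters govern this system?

There are 6 variables and 4 base dimensions (M, L, T, Θ).
The dimension matrix has rank 4.
Independent dimensionless groups: 6 − 4 = 2.

2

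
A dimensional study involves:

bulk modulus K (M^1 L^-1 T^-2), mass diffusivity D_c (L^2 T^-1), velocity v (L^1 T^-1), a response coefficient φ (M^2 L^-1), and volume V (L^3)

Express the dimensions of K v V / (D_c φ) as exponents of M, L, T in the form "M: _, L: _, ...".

Collect each base-dimension exponent across the product:
  M: (1) − (0) + (0) − (2) + (0) = -1
  L: (-1) − (2) + (1) − (-1) + (3) = 2
  T: (-2) − (-1) + (-1) − (0) + (0) = -2
So the dimensions are [M⁻¹ L² T⁻²].

M: -1, L: 2, T: -2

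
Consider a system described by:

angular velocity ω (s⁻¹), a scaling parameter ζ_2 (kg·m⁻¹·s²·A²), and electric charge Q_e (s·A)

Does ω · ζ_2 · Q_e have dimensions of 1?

Sum the exponent of each base dimension across the product:
  M: [ω]_M + [ζ_2]_M + [Q_e]_M = (0) + (1) + (0) = 1
  L: [ω]_L + [ζ_2]_L + [Q_e]_L = (0) + (-1) + (0) = -1
  T: [ω]_T + [ζ_2]_T + [Q_e]_T = (-1) + (2) + (1) = 2
  I: [ω]_I + [ζ_2]_I + [Q_e]_I = (0) + (2) + (1) = 3
Net dimensions [M L⁻¹ T² I³] ≠ [1] — not dimensionless.

no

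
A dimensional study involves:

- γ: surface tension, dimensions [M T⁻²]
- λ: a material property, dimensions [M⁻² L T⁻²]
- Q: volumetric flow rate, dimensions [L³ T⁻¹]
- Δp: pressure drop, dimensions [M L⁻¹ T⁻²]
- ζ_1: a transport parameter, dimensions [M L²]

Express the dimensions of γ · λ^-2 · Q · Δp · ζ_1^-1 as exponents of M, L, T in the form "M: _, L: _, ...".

M: 5, L: -2, T: -1

Collect each base-dimension exponent across the product:
  M: (1) − 2·(-2) + (0) + (1) − (1) = 5
  L: (0) − 2·(1) + (3) + (-1) − (2) = -2
  T: (-2) − 2·(-2) + (-1) + (-2) − (0) = -1
So the dimensions are [M⁵ L⁻² T⁻¹].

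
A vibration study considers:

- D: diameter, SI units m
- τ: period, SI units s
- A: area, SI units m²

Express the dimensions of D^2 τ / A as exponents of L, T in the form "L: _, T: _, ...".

Collect each base-dimension exponent across the product:
  L: 2·(1) + (0) − (2) = 0
  T: 2·(0) + (1) − (0) = 1
So the dimensions are [T].

L: 0, T: 1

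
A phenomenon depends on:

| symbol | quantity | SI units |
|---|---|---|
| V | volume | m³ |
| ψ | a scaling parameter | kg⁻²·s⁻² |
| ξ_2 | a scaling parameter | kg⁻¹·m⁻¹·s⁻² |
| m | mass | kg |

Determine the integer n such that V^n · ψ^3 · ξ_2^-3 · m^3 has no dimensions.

Balance the L exponent: (3)·n from V, plus 3·(0) − 3·(-1) + 3·(0) = 3 from the rest, must sum to zero.
3n + 3 = 0, so n = -1.

-1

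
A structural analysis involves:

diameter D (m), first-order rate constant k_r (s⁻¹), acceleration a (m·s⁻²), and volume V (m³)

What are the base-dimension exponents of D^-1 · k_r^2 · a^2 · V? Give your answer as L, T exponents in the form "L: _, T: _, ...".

Collect each base-dimension exponent across the product:
  L: −(1) + 2·(0) + 2·(1) + (3) = 4
  T: −(0) + 2·(-1) + 2·(-2) + (0) = -6
So the dimensions are [L⁴ T⁻⁶].

L: 4, T: -6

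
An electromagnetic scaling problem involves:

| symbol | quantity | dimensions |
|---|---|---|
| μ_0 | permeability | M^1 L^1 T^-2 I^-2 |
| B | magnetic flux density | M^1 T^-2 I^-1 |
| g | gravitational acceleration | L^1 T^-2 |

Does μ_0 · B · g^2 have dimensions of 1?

no

Sum the exponent of each base dimension across the product:
  M: [μ_0]_M + [B]_M + 2·[g]_M = (1) + (1) + 2·(0) = 2
  L: [μ_0]_L + [B]_L + 2·[g]_L = (1) + (0) + 2·(1) = 3
  T: [μ_0]_T + [B]_T + 2·[g]_T = (-2) + (-2) + 2·(-2) = -8
  I: [μ_0]_I + [B]_I + 2·[g]_I = (-2) + (-1) + 2·(0) = -3
Net dimensions [M² L³ T⁻⁸ I⁻³] ≠ [1] — not dimensionless.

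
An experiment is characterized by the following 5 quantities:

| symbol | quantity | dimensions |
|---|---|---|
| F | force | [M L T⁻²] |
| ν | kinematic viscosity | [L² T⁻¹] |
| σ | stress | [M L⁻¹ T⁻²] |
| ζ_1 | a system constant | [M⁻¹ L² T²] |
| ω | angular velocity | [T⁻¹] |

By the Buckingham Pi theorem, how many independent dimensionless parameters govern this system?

There are 5 variables and 3 base dimensions (M, L, T).
The dimension matrix has rank 3.
Independent dimensionless groups: 5 − 3 = 2.

2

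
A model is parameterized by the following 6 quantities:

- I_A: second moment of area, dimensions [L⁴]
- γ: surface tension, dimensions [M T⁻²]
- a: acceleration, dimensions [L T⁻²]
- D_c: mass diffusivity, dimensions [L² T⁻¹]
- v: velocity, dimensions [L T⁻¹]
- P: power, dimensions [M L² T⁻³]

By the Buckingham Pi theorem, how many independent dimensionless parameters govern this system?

3

There are 6 variables and 3 base dimensions (M, L, T).
The dimension matrix has rank 3.
Independent dimensionless groups: 6 − 3 = 3.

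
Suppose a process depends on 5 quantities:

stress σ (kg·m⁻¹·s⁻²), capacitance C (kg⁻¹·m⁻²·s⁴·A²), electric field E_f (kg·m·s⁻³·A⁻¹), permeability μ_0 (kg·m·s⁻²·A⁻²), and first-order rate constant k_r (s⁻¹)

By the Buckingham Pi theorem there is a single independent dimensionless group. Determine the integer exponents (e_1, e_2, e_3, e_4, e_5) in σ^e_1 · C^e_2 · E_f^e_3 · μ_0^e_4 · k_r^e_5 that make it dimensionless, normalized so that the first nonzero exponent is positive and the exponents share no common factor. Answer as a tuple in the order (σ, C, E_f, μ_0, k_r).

(1, -2, -2, -1, -2)

M: e_1·(1) + e_2·(-1) + e_3·(1) + e_4·(1) + e_5·(0) = 0
L: e_1·(-1) + e_2·(-2) + e_3·(1) + e_4·(1) + e_5·(0) = 0
T: e_1·(-2) + e_2·(4) + e_3·(-3) + e_4·(-2) + e_5·(-1) = 0
I: e_1·(0) + e_2·(2) + e_3·(-1) + e_4·(-2) + e_5·(0) = 0
Solving this homogeneous linear system for the smallest-integer solution (first nonzero entry positive) gives (1, -2, -2, -1, -2).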